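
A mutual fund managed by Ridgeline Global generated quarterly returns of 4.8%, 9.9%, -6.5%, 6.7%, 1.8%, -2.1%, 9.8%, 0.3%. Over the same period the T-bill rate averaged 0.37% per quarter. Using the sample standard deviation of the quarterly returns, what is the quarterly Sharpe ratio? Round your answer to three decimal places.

r̄ = (4.8 + 9.9 − 6.5 + 6.7 + 1.8 − 2.1 + 9.8 + 0.3) / 8 = 24.70 / 8 = 3.0875%
Σ(r − r̄)² = (4.8 − 3.0875)² + (9.9 − 3.0875)² + (-6.5 − 3.0875)² + … = 235.7088
σ = √[235.7088 / 7] = 5.8028%
Sharpe = (r̄ − rf) / σ = (3.0875 − 0.37) / 5.8028 = 2.7175 / 5.8028 = 0.4683

0.468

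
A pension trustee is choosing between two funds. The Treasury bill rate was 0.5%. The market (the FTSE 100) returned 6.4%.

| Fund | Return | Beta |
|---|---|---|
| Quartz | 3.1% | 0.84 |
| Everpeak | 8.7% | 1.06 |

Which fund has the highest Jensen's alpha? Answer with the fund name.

Everpeak

Quartz: α = 3.1% − [0.5% + 0.84 × (6.4% − 0.5%)] = -2.356
Everpeak: α = 8.7% − [0.5% + 1.06 × (6.4% − 0.5%)] = 1.946
Highest: Everpeak (1.946).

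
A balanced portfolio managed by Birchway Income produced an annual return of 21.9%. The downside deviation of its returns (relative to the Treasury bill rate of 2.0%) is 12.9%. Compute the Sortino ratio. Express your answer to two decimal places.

1.54

Sortino = (Rp − Rf) / σd = (21.9% − 2.0%) / 12.9% = 19.90% / 12.9% = 1.5426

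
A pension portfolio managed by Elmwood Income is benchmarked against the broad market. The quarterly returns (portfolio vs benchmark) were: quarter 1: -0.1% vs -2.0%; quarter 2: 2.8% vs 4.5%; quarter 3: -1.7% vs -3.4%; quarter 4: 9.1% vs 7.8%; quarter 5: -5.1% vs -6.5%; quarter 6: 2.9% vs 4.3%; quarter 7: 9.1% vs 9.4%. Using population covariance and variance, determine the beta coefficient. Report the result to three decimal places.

r̄p = 2.4286%,  r̄m = 2.0143%
Cov = Σ(rp − r̄p)(rm − r̄m) / 7 = 26.6396
Var(rm) = Σ(rm − r̄m)² / 7 = 31.0498
β = Cov / Var = 26.6396 / 31.0498 = 0.8580

0.858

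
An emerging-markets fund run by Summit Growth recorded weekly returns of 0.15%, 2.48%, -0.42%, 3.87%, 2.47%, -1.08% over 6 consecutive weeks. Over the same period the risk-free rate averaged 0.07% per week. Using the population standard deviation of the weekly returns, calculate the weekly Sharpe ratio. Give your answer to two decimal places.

r̄ = (0.15 + 2.48 − 0.42 + 3.87 + 2.47 − 1.08) / 6 = 7.470 / 6 = 1.2450%
Σ(r − r̄)² = 19.2934; population σ = √(19.2934/6) = 1.7932%
Sharpe = (r̄ − rf) / σ = (1.2450 − 0.07) / 1.7932 = 1.1750 / 1.7932 = 0.6553

0.66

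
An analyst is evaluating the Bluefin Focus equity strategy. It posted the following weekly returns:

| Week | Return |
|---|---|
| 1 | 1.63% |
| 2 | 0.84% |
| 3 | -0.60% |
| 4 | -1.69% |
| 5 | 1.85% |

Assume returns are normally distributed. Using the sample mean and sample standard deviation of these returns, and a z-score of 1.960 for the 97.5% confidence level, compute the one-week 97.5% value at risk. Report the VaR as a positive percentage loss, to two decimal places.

Mean return r̄ = 2.030 / 5 = 0.4060%
Σ(r − r̄)² = (1.63 − 0.4060)² + (0.84 − 0.4060)² + … = 9.1769
sample σ = √(9.1769 / 4) = √2.2942 = 1.5147%
VaR = −(r̄ − z·σ) = −(0.4060 − 1.960 × 1.5147) = −(-2.5628) = 2.5628%

2.56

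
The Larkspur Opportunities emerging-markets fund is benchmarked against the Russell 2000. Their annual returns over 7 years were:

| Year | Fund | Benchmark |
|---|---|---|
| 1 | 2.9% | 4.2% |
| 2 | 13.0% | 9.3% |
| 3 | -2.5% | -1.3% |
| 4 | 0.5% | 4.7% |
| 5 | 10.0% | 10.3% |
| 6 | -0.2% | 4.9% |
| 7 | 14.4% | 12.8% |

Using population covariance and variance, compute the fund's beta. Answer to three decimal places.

1.350

r̄p = 5.4429%,  r̄m = 6.4143%
Cov = Σ(rp − r̄p)(rm − r̄m) / 7 = 25.8051
Var(rm) = Σ(rm − r̄m)² / 7 = 19.1212
β = Cov / Var = 25.8051 / 19.1212 = 1.3496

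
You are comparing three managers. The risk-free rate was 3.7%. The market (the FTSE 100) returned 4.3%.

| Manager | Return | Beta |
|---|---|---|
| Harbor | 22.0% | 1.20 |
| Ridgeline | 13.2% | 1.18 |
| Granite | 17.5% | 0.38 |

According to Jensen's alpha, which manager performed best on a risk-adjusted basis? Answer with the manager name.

Harbor

Harbor: α = 22.0% − [3.7% + 1.20 × (4.3% − 3.7%)] = 17.580
Ridgeline: α = 13.2% − [3.7% + 1.18 × (4.3% − 3.7%)] = 8.792
Granite: α = 17.5% − [3.7% + 0.38 × (4.3% − 3.7%)] = 13.572
Highest: Harbor (17.580).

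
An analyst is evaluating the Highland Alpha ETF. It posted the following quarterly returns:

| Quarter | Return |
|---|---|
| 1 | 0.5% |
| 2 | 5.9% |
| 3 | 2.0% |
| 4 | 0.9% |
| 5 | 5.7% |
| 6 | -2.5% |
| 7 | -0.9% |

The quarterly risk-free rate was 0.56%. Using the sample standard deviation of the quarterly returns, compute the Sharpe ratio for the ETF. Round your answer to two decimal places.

0.35

μ = (0.5 + 5.9 + 2 + 0.9 + 5.7 − 2.5 − 0.9) / 7 = 11.60 / 7 = 1.6571%
Σ(r − μ)² = 60.1971; sample σ = √(60.1971/6) = 3.1675%
Sharpe = (μ − rf) / σ = (1.6571 − 0.56) / 3.1675 = 1.0971 / 3.1675 = 0.3464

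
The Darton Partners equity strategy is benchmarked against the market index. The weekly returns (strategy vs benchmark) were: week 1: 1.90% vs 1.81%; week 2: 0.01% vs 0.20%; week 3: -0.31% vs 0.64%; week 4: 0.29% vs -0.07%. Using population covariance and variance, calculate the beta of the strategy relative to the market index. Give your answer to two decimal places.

r̄p = 0.4725%,  r̄m = 0.6450%
Cov = Σ(rp − r̄p)(rm − r̄m) / 4 = 0.5008
Var(rm) = Σ(rm − r̄m)² / 4 = 0.5166
β = Cov / Var = 0.5008 / 0.5166 = 0.9694

0.97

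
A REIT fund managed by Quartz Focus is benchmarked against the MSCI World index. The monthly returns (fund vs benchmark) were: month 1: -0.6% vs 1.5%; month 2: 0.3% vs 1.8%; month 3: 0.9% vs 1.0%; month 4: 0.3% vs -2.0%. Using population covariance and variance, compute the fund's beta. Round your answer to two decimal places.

r̄p = 0.2250%,  r̄m = 0.5750%
Cov = Σ(rp − r̄p)(rm − r̄m) / 4 = -0.1444
Var(rm) = Σ(rm − r̄m)² / 4 = 2.2919
β = Cov / Var = -0.1444 / 2.2919 = -0.0630

-0.06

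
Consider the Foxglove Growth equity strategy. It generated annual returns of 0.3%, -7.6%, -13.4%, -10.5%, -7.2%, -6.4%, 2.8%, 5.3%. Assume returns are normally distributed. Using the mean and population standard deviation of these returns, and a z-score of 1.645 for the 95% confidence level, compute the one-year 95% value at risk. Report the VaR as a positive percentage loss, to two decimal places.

14.79

r̄ = (0.3 − 7.6 − 13.4 − 10.5 − 7.2 − 6.4 + 2.8 + 5.3) / 8 = -4.5875%
Population std dev = √[308.0288 / 8] = 6.2051%
VaR = −(r̄ − z·σ) = −(-4.5875 − 1.645 × 6.2051) = −(-14.7949) = 14.7949%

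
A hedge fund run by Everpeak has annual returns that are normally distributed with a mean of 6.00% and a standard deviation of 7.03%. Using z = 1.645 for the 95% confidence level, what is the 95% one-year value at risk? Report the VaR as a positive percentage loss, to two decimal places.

VaR (as % loss) = −(μ − z·σ) = −(6.00% − 1.645 × 7.03%) = −(-5.56435%) = 5.56435%

5.56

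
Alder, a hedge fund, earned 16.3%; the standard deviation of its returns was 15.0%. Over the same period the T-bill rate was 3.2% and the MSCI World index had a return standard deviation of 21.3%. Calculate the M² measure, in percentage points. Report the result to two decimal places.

Sharpe = (Rp − Rf) / σp = (16.3% − 3.2%) / 15.0% = 0.8733
M² = Rf + Sharpe × σm = 3.2% + 0.8733 × 21.3% = 21.8013%

21.80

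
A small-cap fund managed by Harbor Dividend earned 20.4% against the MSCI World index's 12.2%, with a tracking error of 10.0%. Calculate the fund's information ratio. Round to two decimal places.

0.82

IR = (Rp − Rb) / TE = (20.4% − 12.2%) / 10.0% = 8.20% / 10.0% = 0.8200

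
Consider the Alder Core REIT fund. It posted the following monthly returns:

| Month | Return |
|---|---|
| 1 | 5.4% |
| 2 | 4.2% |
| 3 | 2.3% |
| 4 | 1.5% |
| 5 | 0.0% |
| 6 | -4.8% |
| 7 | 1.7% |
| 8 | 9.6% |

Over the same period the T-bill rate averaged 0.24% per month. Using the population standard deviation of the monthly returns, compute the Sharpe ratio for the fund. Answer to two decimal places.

r̄ = (5.4 + 4.2 + 2.3 + 1.5 + 0 − 4.8 + 1.7 + 9.6) / 8 = 2.4875%
Population std dev = √[122.9288 / 8] = 3.9200%
Sharpe = (r̄ − rf) / σ = (2.4875 − 0.24) / 3.9200 = 2.2475 / 3.9200 = 0.5733

0.57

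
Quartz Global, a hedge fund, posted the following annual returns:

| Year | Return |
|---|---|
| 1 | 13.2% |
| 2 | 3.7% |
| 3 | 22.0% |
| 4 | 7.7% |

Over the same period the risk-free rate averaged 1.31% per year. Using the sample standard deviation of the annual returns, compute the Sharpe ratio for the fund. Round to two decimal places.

1.31

Mean return μ = 46.60 / 4 = 11.6500%
Sample std dev = √[188.3300 / 3] = 7.9232%
Sharpe = (μ − rf) / σ = (11.6500 − 1.31) / 7.9232 = 10.3400 / 7.9232 = 1.3050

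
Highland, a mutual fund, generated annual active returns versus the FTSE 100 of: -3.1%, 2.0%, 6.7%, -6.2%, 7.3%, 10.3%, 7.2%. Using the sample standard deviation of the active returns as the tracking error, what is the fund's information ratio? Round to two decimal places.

0.57

Mean return r̄ = 24.20 / 7 = 3.4571%
Σ(r − r̄)² = (-3.1 − 3.4571)² + (2 − 3.4571)² + … = 224.4971
σ = √[224.4971 / 6] = 6.1169%
IR = r̄ / tracking error = 3.4571 / 6.1169 = 0.5652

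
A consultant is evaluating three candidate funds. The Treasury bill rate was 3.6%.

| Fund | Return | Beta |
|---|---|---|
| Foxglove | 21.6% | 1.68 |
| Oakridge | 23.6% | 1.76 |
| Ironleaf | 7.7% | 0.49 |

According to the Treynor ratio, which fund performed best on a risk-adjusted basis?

Oakridge

Foxglove: Treynor = (21.6% − 3.6%) / 1.68 = 10.714
Oakridge: Treynor = (23.6% − 3.6%) / 1.76 = 11.364
Ironleaf: Treynor = (7.7% − 3.6%) / 0.49 = 8.367
Highest: Oakridge (11.364).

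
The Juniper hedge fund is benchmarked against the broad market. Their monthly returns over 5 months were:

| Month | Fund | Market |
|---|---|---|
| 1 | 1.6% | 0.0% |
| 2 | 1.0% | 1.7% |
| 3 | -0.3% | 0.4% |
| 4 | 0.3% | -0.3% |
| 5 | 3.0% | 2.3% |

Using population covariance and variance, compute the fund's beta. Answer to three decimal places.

r̄p = 1.1200%,  r̄m = 0.8200%
Cov = Σ(rp − r̄p)(rm − r̄m) / 5 = 0.7596
Var(rm) = Σ(rm − r̄m)² / 5 = 1.0136
β = Cov / Var = 0.7596 / 1.0136 = 0.7494

0.749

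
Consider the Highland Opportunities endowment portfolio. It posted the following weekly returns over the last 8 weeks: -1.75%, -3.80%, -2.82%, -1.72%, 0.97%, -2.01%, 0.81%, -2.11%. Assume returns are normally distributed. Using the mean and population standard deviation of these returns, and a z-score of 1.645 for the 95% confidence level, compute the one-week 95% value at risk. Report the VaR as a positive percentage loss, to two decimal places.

4.10

r̄ = (-1.75 − 3.8 − 2.82 − 1.72 + 0.97 − 2.01 + 0.81 − 2.11) / 8 = -12.430 / 8 = -1.5538%
Σ(r − r̄)² = 19.1894; population σ = √(19.1894/8) = 1.5488%
VaR = −(r̄ − z·σ) = −(-1.5538 − 1.645 × 1.5488) = −(-4.1016) = 4.1016%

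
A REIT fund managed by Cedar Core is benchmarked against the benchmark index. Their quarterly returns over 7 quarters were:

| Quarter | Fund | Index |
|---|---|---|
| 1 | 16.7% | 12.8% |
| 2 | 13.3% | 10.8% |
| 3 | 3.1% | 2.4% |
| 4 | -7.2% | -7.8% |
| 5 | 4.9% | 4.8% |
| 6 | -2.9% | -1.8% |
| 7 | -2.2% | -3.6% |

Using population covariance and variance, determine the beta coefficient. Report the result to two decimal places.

1.15

r̄p = 3.6714%,  r̄m = 2.5143%
Cov = Σ(rp − r̄p)(rm − r̄m) / 7 = 56.1490
Var(rm) = Σ(rm − r̄m)² / 7 = 48.8669
β = Cov / Var = 56.1490 / 48.8669 = 1.1490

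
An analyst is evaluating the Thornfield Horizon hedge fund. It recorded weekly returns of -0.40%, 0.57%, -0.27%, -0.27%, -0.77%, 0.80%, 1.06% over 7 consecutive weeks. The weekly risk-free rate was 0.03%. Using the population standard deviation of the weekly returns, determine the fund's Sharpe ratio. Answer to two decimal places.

Mean return r̄ = 0.720 / 7 = 0.1029%
Σ(r − r̄)² = 2.9131; population σ = √(2.9131/7) = 0.6451%
Sharpe = (r̄ − rf) / σ = (0.1029 − 0.03) / 0.6451 = 0.0729 / 0.6451 = 0.1130

0.11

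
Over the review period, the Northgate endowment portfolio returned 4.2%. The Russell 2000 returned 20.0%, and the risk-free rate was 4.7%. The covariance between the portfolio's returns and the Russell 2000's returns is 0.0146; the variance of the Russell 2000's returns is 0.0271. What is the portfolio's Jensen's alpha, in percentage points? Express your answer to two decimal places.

β = Cov / Var = 0.0146 / 0.0271 = 0.5387
E[R] = Rf + β(Rm − Rf) = 4.7% + 0.5387 × (20.0% − 4.7%) = 12.9421%
α = Rp − E[R] = 4.2% − 12.9421% = -8.7421

-8.74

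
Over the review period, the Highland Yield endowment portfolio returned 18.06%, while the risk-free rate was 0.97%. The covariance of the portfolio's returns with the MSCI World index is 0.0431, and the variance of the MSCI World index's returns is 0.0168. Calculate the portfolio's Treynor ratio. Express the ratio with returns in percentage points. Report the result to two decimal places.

β = Cov / Var = 0.0431 / 0.0168 = 2.5655
Treynor = (Rp − Rf) / β = (18.06% − 0.97%) / 2.5655 = 17.09 / 2.5655 = 6.6615

6.66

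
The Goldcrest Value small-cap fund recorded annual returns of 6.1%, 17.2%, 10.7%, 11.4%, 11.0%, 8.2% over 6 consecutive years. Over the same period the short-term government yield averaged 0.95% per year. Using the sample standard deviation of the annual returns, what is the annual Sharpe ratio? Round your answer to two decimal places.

2.62

Mean return μ = 64.60 / 6 = 10.7667%
Σ(r − μ)² = 70.2133; sample σ = √(70.2133/5) = 3.7474%
Sharpe = (μ − rf) / σ = (10.7667 − 0.95) / 3.7474 = 9.8167 / 3.7474 = 2.6196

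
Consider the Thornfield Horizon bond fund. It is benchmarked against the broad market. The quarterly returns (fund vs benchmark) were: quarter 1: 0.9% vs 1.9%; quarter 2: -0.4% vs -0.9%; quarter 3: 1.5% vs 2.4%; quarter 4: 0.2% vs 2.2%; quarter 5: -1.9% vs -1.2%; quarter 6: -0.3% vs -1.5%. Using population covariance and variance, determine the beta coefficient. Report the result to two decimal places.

0.51

r̄p = 0.0000%,  r̄m = 0.4833%
Cov = Σ(rp − r̄p)(rm − r̄m) / 6 = 1.4733
Var(rm) = Σ(rm − r̄m)² / 6 = 2.8847
β = Cov / Var = 1.4733 / 2.8847 = 0.5107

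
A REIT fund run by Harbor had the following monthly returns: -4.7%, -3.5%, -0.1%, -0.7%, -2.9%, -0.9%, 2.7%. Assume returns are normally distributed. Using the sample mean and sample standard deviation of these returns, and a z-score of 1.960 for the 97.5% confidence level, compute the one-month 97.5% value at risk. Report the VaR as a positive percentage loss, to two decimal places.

6.30

Mean return μ = -10.10 / 7 = -1.4429%
Sample σ = √[Σ(r − μ)² / 6] = √[36.7771 / 6] = √6.1295 = 2.4758%
VaR = −(μ − z·σ) = −(-1.4429 − 1.960 × 2.4758) = −(-6.2955) = 6.2955%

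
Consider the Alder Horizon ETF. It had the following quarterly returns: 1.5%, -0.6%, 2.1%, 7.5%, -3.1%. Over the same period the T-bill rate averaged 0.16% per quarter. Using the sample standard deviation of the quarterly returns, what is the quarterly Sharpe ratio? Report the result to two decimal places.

Mean return r̄ = 7.40 / 5 = 1.4800%
Sample σ = √[Σ(r − r̄)² / 4] = √[61.9280 / 4] = √15.4820 = 3.9347%
Sharpe = (r̄ − rf) / σ = (1.4800 − 0.16) / 3.9347 = 1.3200 / 3.9347 = 0.3355

0.34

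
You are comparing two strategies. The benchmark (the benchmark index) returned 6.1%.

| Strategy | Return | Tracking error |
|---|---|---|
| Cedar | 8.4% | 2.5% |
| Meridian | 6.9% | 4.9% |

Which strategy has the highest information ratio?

Cedar

Cedar: IR = (8.4% − 6.1%) / 2.5% = 0.920
Meridian: IR = (6.9% − 6.1%) / 4.9% = 0.163
Highest: Cedar (0.920).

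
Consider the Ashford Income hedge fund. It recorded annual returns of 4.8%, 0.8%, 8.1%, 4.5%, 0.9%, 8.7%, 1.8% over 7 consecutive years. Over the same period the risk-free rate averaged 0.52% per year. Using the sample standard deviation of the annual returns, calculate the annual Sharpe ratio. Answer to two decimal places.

μ = (4.8 + 0.8 + 8.1 + 4.5 + 0.9 + 8.7 + 1.8) / 7 = 29.60 / 7 = 4.2286%
Σ(r − μ)² = (4.8 − 4.2286)² + (0.8 − 4.2286)² + (8.1 − 4.2286)² + … = 64.1143
σ = √[64.1143 / 6] = 3.2689%
Sharpe = (μ − rf) / σ = (4.2286 − 0.52) / 3.2689 = 3.7086 / 3.2689 = 1.1345

1.13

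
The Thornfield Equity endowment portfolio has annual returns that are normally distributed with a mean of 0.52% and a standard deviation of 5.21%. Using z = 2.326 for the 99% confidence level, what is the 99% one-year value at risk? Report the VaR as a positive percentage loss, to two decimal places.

11.60

VaR (as % loss) = −(μ − z·σ) = −(0.52% − 2.326 × 5.21%) = −(-11.59846%) = 11.59846%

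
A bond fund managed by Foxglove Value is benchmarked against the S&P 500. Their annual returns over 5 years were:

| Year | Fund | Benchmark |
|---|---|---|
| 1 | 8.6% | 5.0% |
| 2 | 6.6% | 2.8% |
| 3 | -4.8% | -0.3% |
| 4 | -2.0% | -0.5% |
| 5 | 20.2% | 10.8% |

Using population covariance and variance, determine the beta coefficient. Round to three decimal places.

2.085

r̄p = 5.7200%,  r̄m = 3.5600%
Cov = Σ(rp − r̄p)(rm − r̄m) / 5 = 36.0528
Var(rm) = Σ(rm − r̄m)² / 5 = 17.2904
β = Cov / Var = 36.0528 / 17.2904 = 2.0851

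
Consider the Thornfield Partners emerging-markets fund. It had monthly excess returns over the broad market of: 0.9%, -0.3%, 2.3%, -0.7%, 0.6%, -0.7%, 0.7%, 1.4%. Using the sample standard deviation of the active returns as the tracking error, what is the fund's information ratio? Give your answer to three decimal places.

0.498

r̄ = (0.9 − 0.3 + 2.3 − 0.7 + 0.6 − 0.7 + 0.7 + 1.4) / 8 = 0.5250%
Sample std dev = √[7.7750 / 7] = 1.0539%
IR = r̄ / tracking error = 0.5250 / 1.0539 = 0.4981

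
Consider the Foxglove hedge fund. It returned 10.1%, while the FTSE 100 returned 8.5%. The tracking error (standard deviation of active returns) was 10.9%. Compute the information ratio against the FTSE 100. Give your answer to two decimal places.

0.15

IR = (Rp − Rb) / TE = (10.1% − 8.5%) / 10.9% = 1.60% / 10.9% = 0.1468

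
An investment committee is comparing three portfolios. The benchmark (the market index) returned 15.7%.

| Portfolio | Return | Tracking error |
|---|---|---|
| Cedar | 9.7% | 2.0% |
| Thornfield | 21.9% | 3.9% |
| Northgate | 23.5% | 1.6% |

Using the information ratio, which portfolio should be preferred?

Cedar: IR = (9.7% − 15.7%) / 2.0% = -3.000
Thornfield: IR = (21.9% − 15.7%) / 3.9% = 1.590
Northgate: IR = (23.5% − 15.7%) / 1.6% = 4.875
Highest: Northgate (4.875).

Northgate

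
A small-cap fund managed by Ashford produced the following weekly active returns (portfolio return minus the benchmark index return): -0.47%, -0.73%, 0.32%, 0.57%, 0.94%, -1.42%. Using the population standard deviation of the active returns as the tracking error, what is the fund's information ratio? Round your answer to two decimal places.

-0.16

Mean return μ = -0.790 / 6 = -0.1317%
Population σ = √[Σ(r − μ)² / 6] = √[3.9771 / 6] = √0.6629 = 0.8142%
IR = μ / tracking error = -0.1317 / 0.8142 = -0.1618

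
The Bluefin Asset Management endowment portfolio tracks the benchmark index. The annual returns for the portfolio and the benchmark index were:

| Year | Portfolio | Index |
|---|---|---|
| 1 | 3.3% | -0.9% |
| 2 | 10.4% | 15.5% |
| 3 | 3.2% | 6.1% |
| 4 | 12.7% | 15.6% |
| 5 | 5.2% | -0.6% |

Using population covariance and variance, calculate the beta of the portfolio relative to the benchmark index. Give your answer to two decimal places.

0.47

r̄p = 6.9600%,  r̄m = 7.1400%
Cov = Σ(rp − r̄p)(rm − r̄m) / 5 = 24.8556
Var(rm) = Σ(rm − r̄m)² / 5 = 53.4184
β = Cov / Var = 24.8556 / 53.4184 = 0.4653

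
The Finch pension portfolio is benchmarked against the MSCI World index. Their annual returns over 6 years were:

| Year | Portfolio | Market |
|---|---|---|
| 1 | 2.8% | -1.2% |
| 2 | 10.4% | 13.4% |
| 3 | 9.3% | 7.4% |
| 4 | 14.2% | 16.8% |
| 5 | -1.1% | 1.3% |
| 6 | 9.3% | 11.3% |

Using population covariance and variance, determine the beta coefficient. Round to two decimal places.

0.73

r̄p = 7.4833%,  r̄m = 8.1667%
Cov = Σ(rp − r̄p)(rm − r̄m) / 6 = 30.0594
Var(rm) = Σ(rm − r̄m)² / 6 = 41.2022
β = Cov / Var = 30.0594 / 41.2022 = 0.7296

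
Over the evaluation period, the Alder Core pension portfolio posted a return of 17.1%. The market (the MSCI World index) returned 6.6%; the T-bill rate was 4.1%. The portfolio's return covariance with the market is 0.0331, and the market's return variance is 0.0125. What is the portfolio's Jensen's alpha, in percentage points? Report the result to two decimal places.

β = Cov / Var = 0.0331 / 0.0125 = 2.6480
E[R] = Rf + β(Rm − Rf) = 4.1% + 2.6480 × (6.6% − 4.1%) = 10.7200%
α = Rp − E[R] = 17.1% − 10.7200% = 6.3800

6.38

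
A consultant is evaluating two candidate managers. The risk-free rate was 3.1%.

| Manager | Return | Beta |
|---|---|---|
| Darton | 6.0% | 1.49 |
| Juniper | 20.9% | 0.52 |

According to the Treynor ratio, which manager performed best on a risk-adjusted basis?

Juniper

Darton: Treynor = (6.0% − 3.1%) / 1.49 = 1.946
Juniper: Treynor = (20.9% − 3.1%) / 0.52 = 34.231
Highest: Juniper (34.231).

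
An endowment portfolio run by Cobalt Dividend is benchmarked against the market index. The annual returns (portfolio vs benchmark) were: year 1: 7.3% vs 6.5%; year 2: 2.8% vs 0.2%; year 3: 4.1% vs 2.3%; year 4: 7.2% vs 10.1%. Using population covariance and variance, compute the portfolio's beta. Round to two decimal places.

r̄p = 5.3500%,  r̄m = 4.7750%
Cov = Σ(rp − r̄p)(rm − r̄m) / 4 = 6.9938
Var(rm) = Σ(rm − r̄m)² / 4 = 14.5969
β = Cov / Var = 6.9938 / 14.5969 = 0.4791

0.48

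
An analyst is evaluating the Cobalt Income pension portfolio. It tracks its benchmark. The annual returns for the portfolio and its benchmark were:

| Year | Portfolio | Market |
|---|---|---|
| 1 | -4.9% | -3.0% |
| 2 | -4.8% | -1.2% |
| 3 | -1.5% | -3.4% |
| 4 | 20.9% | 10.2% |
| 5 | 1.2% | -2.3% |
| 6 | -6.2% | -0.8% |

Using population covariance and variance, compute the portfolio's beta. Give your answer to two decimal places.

1.83

r̄p = 0.7833%,  r̄m = -0.0833%
Cov = Σ(rp − r̄p)(rm − r̄m) / 6 = 40.2219
Var(rm) = Σ(rm − r̄m)² / 6 = 21.9881
β = Cov / Var = 40.2219 / 21.9881 = 1.8293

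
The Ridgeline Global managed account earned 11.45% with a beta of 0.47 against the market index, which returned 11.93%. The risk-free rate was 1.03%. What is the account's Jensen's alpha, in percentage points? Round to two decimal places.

CAPM expected return = Rf + β(Rm − Rf) = 1.03% + 0.47 × (11.93% − 1.03%) = 1.03 + 0.47 × 10.90 = 6.1530%
Jensen's α = Rp − E[R] = 11.45% − 6.1530% = 5.2970

5.30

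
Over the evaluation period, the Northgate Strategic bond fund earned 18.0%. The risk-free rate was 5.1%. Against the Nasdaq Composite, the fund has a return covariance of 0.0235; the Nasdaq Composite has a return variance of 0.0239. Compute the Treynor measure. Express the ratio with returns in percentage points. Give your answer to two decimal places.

13.12

β = Cov / Var = 0.0235 / 0.0239 = 0.9833
Treynor = (Rp − Rf) / β = (18.0% − 5.1%) / 0.9833 = 12.90 / 0.9833 = 13.1191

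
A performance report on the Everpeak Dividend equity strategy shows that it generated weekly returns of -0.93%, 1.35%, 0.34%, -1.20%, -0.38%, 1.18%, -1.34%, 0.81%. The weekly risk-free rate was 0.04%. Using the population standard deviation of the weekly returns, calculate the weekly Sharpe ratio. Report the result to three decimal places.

-0.060

μ = (-0.93 + 1.35 + 0.34 − 1.2 − 0.38 + 1.18 − 1.34 + 0.81) / 8 = -0.170 / 8 = -0.0213%
Population σ = √[Σ(r − μ)² / 8] = √[8.2279 / 8] = √1.0285 = 1.0141%
Sharpe = (μ − rf) / σ = (-0.0213 − 0.04) / 1.0141 = -0.0613 / 1.0141 = -0.0604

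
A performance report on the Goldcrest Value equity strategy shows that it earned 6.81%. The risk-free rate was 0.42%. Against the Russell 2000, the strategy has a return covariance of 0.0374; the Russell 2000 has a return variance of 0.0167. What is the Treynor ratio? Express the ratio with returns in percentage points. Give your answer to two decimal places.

2.85

β = Cov / Var = 0.0374 / 0.0167 = 2.2395
Treynor = (Rp − Rf) / β = (6.81% − 0.42%) / 2.2395 = 6.39 / 2.2395 = 2.8533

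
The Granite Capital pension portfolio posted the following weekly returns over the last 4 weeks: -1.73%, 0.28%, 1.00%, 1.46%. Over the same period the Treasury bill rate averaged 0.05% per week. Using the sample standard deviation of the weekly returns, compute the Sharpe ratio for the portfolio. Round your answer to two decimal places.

0.14

r̄ = (-1.73 + 0.28 + 1 + 1.46) / 4 = 0.2525%
Σ(r − r̄)² = 5.9479; sample σ = √(5.9479/3) = 1.4081%
Sharpe = (r̄ − rf) / σ = (0.2525 − 0.05) / 1.4081 = 0.2025 / 1.4081 = 0.1438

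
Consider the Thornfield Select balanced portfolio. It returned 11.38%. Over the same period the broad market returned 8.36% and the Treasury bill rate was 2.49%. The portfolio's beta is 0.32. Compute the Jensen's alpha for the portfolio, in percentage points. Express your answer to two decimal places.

7.01

CAPM expected return = Rf + β(Rm − Rf) = 2.49% + 0.32 × (8.36% − 2.49%) = 2.49 + 0.32 × 5.87 = 4.3684%
Jensen's α = Rp − E[R] = 11.38% − 4.3684% = 7.0116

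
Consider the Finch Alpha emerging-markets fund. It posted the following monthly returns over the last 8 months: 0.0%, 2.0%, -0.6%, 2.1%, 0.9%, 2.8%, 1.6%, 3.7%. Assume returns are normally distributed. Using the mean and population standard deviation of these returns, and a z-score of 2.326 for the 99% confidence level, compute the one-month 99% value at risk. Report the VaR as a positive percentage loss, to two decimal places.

Mean return μ = 12.50 / 8 = 1.5625%
Population σ = √[Σ(r − μ)² / 8] = √[14.1388 / 8] = √1.7674 = 1.3294%
VaR = −(μ − z·σ) = −(1.5625 − 2.326 × 1.3294) = −(-1.5297) = 1.5297%

1.53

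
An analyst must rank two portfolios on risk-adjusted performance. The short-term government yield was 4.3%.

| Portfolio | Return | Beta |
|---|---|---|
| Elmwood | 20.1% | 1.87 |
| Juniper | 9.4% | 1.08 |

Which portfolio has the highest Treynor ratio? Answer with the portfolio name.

Elmwood

Elmwood: Treynor = (20.1% − 4.3%) / 1.87 = 8.449
Juniper: Treynor = (9.4% − 4.3%) / 1.08 = 4.722
Highest: Elmwood (8.449).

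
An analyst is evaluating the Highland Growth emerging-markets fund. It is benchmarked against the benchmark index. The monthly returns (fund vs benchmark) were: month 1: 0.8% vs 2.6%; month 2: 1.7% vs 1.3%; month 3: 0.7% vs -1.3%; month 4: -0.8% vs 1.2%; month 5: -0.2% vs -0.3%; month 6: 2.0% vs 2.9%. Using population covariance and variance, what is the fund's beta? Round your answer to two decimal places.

r̄p = 0.7000%,  r̄m = 1.0667%
Cov = Σ(rp − r̄p)(rm − r̄m) / 6 = 0.6333
Var(rm) = Σ(rm − r̄m)² / 6 = 2.2089
β = Cov / Var = 0.6333 / 2.2089 = 0.2867

0.29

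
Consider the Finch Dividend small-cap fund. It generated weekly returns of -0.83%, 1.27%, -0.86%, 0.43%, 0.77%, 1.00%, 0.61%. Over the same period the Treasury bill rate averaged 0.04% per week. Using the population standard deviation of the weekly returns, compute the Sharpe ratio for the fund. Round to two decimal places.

μ = (-0.83 + 1.27 − 0.86 + 0.43 + 0.77 + 1 + 0.61) / 7 = 2.390 / 7 = 0.3414%
Σ(r − μ)² = (-0.83 − 0.3414)² + (1.27 − 0.3414)² + (-0.86 − 0.3414)² + … = 4.3753
population σ = √(4.3753 / 7) = √0.6250 = 0.7906%
Sharpe = (μ − rf) / σ = (0.3414 − 0.04) / 0.7906 = 0.3014 / 0.7906 = 0.3812

0.38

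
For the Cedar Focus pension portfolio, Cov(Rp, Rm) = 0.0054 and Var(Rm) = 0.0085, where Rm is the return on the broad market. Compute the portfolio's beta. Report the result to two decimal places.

0.64

β = Cov(Rp, Rm) / Var(Rm) = 0.0054 / 0.0085 = 0.6353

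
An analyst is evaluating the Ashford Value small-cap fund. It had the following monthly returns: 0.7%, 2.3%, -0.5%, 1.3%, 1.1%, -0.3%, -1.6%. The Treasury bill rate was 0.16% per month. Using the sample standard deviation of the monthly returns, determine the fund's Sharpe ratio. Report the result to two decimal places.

Mean return r̄ = 3.00 / 7 = 0.4286%
Sample σ = √[Σ(r − r̄)² / 6] = √[10.2943 / 6] = √1.7157 = 1.3098%
Sharpe = (r̄ − rf) / σ = (0.4286 − 0.16) / 1.3098 = 0.2686 / 1.3098 = 0.2051

0.21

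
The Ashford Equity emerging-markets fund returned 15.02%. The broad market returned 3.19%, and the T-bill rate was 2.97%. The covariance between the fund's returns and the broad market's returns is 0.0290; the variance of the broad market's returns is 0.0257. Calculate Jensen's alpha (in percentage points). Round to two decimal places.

β = Cov / Var = 0.0290 / 0.0257 = 1.1284
E[R] = Rf + β(Rm − Rf) = 2.97% + 1.1284 × (3.19% − 2.97%) = 3.2182%
α = Rp − E[R] = 15.02% − 3.2182% = 11.8018

11.80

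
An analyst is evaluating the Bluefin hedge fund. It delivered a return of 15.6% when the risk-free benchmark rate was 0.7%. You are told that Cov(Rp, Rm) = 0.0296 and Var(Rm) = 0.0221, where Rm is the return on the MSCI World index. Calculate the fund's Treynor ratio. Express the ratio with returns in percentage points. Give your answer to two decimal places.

β = Cov / Var = 0.0296 / 0.0221 = 1.3394
Treynor = (Rp − Rf) / β = (15.6% − 0.7%) / 1.3394 = 14.90 / 1.3394 = 11.1244

11.12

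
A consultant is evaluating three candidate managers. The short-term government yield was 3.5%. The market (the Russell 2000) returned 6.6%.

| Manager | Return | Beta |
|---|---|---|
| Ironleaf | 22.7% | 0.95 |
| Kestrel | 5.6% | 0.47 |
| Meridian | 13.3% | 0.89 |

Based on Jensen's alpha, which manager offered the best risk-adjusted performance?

Ironleaf: α = 22.7% − [3.5% + 0.95 × (6.6% − 3.5%)] = 16.255
Kestrel: α = 5.6% − [3.5% + 0.47 × (6.6% − 3.5%)] = 0.643
Meridian: α = 13.3% − [3.5% + 0.89 × (6.6% − 3.5%)] = 7.041
Highest: Ironleaf (16.255).

Ironleaf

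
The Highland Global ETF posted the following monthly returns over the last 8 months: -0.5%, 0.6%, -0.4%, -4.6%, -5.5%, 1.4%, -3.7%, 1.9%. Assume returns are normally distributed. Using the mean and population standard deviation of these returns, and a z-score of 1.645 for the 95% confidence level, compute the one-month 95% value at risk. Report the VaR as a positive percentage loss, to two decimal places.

5.74

Mean return r̄ = -10.80 / 8 = -1.3500%
Σ(r − r̄)² = (-0.5 − (-1.3500))² + (0.6 − (-1.3500))² + (-0.4 − (-1.3500))² + … = 56.8600
σ = √[56.8600 / 8] = 2.6660%
VaR = −(r̄ − z·σ) = −(-1.3500 − 1.645 × 2.6660) = −(-5.7356) = 5.7356%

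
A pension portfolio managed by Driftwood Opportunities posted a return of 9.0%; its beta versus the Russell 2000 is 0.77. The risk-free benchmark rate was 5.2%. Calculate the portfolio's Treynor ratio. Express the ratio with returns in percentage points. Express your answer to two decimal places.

4.94

Treynor = (Rp − Rf) / β = (9.0% − 5.2%) / 0.77 = 3.80 / 0.77 = 4.9351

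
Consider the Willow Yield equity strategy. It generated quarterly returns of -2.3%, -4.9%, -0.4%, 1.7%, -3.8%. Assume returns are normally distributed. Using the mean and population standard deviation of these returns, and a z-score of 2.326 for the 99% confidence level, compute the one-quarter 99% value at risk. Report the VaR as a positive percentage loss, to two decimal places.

μ = (-2.3 − 4.9 − 0.4 + 1.7 − 3.8) / 5 = -1.9400%
Σ(r − μ)² = 27.9720; population σ = √(27.9720/5) = 2.3652%
VaR = −(μ − z·σ) = −(-1.9400 − 2.326 × 2.3652) = −(-7.4415) = 7.4415%

7.44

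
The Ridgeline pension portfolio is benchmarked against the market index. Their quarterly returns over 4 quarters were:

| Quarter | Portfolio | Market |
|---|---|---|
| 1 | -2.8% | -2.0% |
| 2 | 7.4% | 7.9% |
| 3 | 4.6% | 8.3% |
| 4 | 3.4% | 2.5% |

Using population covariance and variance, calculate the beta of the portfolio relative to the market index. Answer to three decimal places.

0.809

r̄p = 3.1500%,  r̄m = 4.1750%
Cov = Σ(rp − r̄p)(rm − r̄m) / 4 = 14.5338
Var(rm) = Σ(rm − r̄m)² / 4 = 17.9569
β = Cov / Var = 14.5338 / 17.9569 = 0.8094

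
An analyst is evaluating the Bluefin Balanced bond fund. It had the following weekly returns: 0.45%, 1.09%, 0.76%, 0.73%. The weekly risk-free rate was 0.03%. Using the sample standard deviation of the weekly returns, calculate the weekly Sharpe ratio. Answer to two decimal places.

Mean return r̄ = 3.030 / 4 = 0.7575%
Sample std dev = √[0.2059 / 3] = 0.2620%
Sharpe = (r̄ − rf) / σ = (0.7575 − 0.03) / 0.2620 = 0.7275 / 0.2620 = 2.7767

2.78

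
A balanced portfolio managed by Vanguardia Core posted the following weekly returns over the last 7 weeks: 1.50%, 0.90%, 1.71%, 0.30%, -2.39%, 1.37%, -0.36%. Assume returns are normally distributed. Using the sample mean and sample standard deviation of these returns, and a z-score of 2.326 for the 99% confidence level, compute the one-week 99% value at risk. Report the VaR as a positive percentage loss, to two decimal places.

μ = (1.5 + 0.9 + 1.71 + 0.3 − 2.39 + 1.37 − 0.36) / 7 = 0.4329%
Sample σ = √[Σ(r − μ)² / 6] = √[12.4811 / 6] = √2.0802 = 1.4423%
VaR = −(μ − z·σ) = −(0.4329 − 2.326 × 1.4423) = −(-2.9219) = 2.9219%

2.92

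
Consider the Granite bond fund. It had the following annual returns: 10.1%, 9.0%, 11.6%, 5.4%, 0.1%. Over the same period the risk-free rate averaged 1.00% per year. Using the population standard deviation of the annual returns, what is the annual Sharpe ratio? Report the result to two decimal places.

1.52

r̄ = (10.1 + 9 + 11.6 + 5.4 + 0.1) / 5 = 36.20 / 5 = 7.2400%
Population σ = √[Σ(r − r̄)² / 5] = √[84.6520 / 5] = √16.9304 = 4.1147%
Sharpe = (r̄ − rf) / σ = (7.2400 − 1) / 4.1147 = 6.2400 / 4.1147 = 1.5165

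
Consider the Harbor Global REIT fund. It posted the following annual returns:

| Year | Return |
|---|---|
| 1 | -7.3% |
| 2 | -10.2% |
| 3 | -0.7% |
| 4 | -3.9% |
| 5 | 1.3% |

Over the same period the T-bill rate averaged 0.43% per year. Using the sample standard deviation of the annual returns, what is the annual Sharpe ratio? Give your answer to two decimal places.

-0.98

Mean return r̄ = -20.80 / 5 = -4.1600%
Σ(r − r̄)² = (-7.3 − (-4.1600))² + (-10.2 − (-4.1600))² + … = 88.1920
σ = √[88.1920 / 4] = 4.6955%
Sharpe = (r̄ − rf) / σ = (-4.1600 − 0.43) / 4.6955 = -4.5900 / 4.6955 = -0.9775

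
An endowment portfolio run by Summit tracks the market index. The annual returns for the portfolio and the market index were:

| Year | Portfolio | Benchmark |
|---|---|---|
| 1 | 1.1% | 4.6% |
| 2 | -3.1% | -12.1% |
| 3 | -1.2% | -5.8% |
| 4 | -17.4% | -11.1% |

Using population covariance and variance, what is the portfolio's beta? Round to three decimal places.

0.666

r̄p = -5.1500%,  r̄m = -6.1000%
Cov = Σ(rp − r̄p)(rm − r̄m) / 4 = 29.2525
Var(rm) = Σ(rm − r̄m)² / 4 = 43.8950
β = Cov / Var = 29.2525 / 43.8950 = 0.6664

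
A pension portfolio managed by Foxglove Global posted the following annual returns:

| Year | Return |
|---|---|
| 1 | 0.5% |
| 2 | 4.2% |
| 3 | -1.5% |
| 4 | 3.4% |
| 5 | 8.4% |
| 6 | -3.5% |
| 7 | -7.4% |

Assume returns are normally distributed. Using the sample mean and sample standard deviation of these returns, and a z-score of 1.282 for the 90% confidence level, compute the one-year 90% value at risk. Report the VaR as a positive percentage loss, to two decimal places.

Mean return r̄ = 4.10 / 7 = 0.5857%
Σ(r − r̄)² = 166.8686; sample σ = √(166.8686/6) = 5.2737%
VaR = −(r̄ − z·σ) = −(0.5857 − 1.282 × 5.2737) = −(-6.1752) = 6.1752%

6.18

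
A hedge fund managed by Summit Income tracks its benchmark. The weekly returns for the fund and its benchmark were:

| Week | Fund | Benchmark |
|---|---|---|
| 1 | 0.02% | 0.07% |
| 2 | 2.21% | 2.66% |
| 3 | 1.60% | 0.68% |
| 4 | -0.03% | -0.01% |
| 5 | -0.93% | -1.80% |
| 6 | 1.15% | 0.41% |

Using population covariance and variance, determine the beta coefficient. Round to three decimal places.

r̄p = 0.6700%,  r̄m = 0.3350%
Cov = Σ(rp − r̄p)(rm − r̄m) / 6 = 1.2945
Var(rm) = Σ(rm − r̄m)² / 6 = 1.7130
β = Cov / Var = 1.2945 / 1.7130 = 0.7557

0.756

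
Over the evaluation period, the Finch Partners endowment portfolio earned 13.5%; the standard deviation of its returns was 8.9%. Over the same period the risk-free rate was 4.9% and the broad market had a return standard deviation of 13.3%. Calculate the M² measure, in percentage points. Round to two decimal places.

Sharpe = (Rp − Rf) / σp = (13.5% − 4.9%) / 8.9% = 0.9663
M² = Rf + Sharpe × σm = 4.9% + 0.9663 × 13.3% = 17.7518%

17.75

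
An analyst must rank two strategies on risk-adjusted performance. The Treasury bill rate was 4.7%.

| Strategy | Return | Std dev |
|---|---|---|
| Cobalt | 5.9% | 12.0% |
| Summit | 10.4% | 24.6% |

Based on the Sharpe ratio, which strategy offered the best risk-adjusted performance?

Cobalt: Sharpe ratio = (5.9% − 4.7%) / 12.0% = 0.100
Summit: Sharpe ratio = (10.4% − 4.7%) / 24.6% = 0.232
Highest: Summit (0.232).

Summit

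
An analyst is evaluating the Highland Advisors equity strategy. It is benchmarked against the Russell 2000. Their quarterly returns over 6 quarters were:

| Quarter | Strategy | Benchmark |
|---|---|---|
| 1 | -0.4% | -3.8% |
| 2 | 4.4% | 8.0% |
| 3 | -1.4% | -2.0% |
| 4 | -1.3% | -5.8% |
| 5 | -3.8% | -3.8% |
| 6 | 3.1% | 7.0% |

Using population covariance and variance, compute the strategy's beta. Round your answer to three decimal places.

r̄p = 0.1000%,  r̄m = -0.0667%
Cov = Σ(rp − r̄p)(rm − r̄m) / 6 = 13.8733
Var(rm) = Σ(rm − r̄m)² / 6 = 29.9156
β = Cov / Var = 13.8733 / 29.9156 = 0.4637

0.464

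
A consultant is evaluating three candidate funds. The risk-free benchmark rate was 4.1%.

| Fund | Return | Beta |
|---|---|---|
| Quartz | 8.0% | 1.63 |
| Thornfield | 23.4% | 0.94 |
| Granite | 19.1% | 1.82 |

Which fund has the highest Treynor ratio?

Thornfield

Quartz: Treynor = (8.0% − 4.1%) / 1.63 = 2.393
Thornfield: Treynor = (23.4% − 4.1%) / 0.94 = 20.532
Granite: Treynor = (19.1% − 4.1%) / 1.82 = 8.242
Highest: Thornfield (20.532).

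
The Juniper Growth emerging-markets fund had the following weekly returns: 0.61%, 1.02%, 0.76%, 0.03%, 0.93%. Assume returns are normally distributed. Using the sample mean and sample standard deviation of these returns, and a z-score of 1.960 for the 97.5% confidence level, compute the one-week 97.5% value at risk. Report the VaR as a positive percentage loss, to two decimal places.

r̄ = (0.61 + 1.02 + 0.76 + 0.03 + 0.93) / 5 = 3.350 / 5 = 0.6700%
Σ(r − r̄)² = 0.6114; sample σ = √(0.6114/4) = 0.3910%
VaR = −(r̄ − z·σ) = −(0.6700 − 1.960 × 0.3910) = −(-0.0964) = 0.0964%

0.10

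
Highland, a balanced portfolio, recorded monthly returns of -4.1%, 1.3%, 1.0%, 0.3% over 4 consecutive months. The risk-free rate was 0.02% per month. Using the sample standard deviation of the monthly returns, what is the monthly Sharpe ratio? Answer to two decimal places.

-0.16

r̄ = (-4.1 + 1.3 + 1 + 0.3) / 4 = -0.3750%
Σ(r − r̄)² = (-4.1 − (-0.3750))² + (1.3 − (-0.3750))² + (1 − (-0.3750))² + … = 19.0275
σ = √[19.0275 / 3] = 2.5184%
Sharpe = (r̄ − rf) / σ = (-0.3750 − 0.02) / 2.5184 = -0.3950 / 2.5184 = -0.1568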